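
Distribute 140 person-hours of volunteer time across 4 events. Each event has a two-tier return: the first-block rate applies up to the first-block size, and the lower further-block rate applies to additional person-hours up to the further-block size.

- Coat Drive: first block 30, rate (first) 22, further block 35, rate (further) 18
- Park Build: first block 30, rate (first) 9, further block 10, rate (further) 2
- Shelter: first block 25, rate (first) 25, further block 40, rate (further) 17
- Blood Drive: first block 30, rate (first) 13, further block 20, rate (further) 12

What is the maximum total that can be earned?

Treat each block as its own option and order by rate: Shelter/T1 25 > Coat Drive/T1 22 > Coat Drive/T2 18 > Shelter/T2 17 > Blood Drive/T1 13 > Blood Drive/T2 12 > Park Build/T1 9 > Park Build/T2 2.
Shelter/T1 (25): +25 — 115 left.
Coat Drive T1 at 22: fill all 30 — 85 left.
Fill Coat Drive T2 block (35 at 18) — 50 left.
Shelter T2 at 17: fill all 40 — 10 left.
10 remain; put them into Blood Drive T1 at 13.
Total = 25×25 + 22×30 + 18×35 + 17×40 + 13×10 = 2725.

2725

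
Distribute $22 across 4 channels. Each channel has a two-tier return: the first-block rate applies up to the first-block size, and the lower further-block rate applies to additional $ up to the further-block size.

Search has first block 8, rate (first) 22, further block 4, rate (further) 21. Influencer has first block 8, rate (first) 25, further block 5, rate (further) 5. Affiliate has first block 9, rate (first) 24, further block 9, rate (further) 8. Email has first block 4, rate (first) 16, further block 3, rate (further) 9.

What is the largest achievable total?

526

Treat each block as its own option and order by rate: Influencer/first 25 > Affiliate/first 24 > Search/first 22 > Search/second 21 > Email/first 16 > Email/second 9 > Affiliate/second 8 > Influencer/second 5.
Fill Influencer first block (8 at 25) — 14 left.
Affiliate/first (24): +9 — 5 left.
Search/first: +5 of 8 at 22; pool empty.
Total = 25×8 + 24×9 + 22×5 = 526.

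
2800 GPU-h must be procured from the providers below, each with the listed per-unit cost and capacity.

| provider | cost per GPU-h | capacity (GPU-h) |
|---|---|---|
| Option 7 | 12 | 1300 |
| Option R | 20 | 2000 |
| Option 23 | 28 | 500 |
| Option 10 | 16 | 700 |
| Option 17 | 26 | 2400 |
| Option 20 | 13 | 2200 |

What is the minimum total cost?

Fill from the cheapest provider first.
Take 1300 from Option 7 at 12 → need 1500 more.
Option 20 (13): take the remaining 1500 → done.
Option 10, Option R, Option 17, Option 23: unused.
Cost = 1300×12 + 1500×13 = 35100.

35100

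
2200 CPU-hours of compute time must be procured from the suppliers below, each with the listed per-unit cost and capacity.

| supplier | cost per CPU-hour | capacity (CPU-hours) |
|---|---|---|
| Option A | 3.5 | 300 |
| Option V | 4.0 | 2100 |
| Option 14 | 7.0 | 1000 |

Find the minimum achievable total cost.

8650

Cheapest first:
Take 300 from Option A at 3.5 — need 1900 more.
Option V at 4.0: take 1900 of its 2100 — requirement met.
Option 14: unused.
Cost = 300×3.5 + 1900×4.0 = 8650.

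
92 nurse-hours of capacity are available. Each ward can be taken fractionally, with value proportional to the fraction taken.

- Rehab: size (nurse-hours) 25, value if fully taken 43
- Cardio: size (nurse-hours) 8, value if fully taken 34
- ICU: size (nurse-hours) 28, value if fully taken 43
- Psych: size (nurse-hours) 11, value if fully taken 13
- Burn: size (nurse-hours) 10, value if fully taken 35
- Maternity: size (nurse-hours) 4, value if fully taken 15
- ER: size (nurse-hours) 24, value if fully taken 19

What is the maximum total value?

187.75

Sort by value density: Cardio 34/8≈4.25, Maternity 15/4≈3.75, Burn 35/10≈3.5, Rehab 43/25≈1.72, ICU 43/28≈1.54, Psych 13/11≈1.18, ER 19/24≈0.792.
Cardio: take in full, 8 nurse-hours for value 34 ; 84 left.
Maternity: take in full, 4 nurse-hours for value 15 ; 80 left.
Burn: take in full, 10 nurse-hours for value 35 ; 70 left.
Take all of Rehab (25 nurse-hours, value 43) ; 45 nurse-hours left.
ICU: take in full, 28 nurse-hours for value 43 ; 17 left.
Psych: take in full, 11 nurse-hours for value 13 ; 6 left.
6 nurse-hours left: a 6/24 share of ER gives 19×6/24 = 4.75.
Total value = 187.75.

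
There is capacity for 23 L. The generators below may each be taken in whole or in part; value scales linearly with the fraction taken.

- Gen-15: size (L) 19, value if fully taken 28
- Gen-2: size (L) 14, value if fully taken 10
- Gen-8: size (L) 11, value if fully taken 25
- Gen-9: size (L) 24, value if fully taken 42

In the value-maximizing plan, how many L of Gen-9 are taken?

Rank by value-to-size ratio: Gen-8 25/11≈2.27, Gen-9 42/24≈1.75, Gen-15 28/19≈1.47, Gen-2 10/14≈0.714.
All 11 L of Gen-8 fit (value 25) → 12 remain.
Only 12 L remain; take 12/24 of Gen-9 for value 42×12/24 = 21.

12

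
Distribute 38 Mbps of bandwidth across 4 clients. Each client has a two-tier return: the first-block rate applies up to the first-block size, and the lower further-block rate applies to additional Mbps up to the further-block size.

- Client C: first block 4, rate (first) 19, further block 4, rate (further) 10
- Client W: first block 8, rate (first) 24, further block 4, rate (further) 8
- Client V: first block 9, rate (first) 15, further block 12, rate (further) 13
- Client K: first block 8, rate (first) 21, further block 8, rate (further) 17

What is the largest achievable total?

Order all 8 blocks by rate: Client W/T1 24 > Client K/T1 21 > Client C/T1 19 > Client K/T2 17 > Client V/T1 15 > Client V/T2 13 > Client C/T2 10 > Client W/T2 8.
Fill Client W T1 block (8 at 24) — 30 left.
Client K T1 at 21: fill all 8 — 22 left.
Client C T1 at 19: fill all 4 — 18 left.
Client K/T2 (17): +8 — 10 left.
Fill Client V T1 block (9 at 15) — 1 left.
1 remain; put them into Client V T2 at 13.
Total = 24×8 + 21×8 + 19×4 + 17×8 + 15×9 + 13×1 = 720.

720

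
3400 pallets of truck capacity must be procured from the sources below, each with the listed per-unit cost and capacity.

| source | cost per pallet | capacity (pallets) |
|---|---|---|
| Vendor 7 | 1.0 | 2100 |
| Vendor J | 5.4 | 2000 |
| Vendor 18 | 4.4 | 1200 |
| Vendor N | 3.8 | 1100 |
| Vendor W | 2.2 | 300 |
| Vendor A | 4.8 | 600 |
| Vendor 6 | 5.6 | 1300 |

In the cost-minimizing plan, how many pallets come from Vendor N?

Cheapest first:
Take 2100 from Vendor 7 at 1.0 — need 1300 more.
Vendor W (2.2): use full 300 — 1000 pallets to go.
Vendor N at 3.8: take 1000 of its 1100 — requirement met.
Vendor 18, Vendor A, Vendor J, Vendor 6: unused.

1000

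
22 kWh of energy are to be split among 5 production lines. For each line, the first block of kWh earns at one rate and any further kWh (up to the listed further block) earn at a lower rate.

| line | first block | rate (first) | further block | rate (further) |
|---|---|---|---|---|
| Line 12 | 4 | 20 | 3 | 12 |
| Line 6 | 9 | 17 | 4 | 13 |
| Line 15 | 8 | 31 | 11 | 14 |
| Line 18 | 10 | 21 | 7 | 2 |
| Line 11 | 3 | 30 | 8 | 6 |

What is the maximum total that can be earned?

Treat each block as its own option and order by rate: Line 15/T1 31 > Line 11/T1 30 > Line 18/T1 21 > Line 12/T1 20 > Line 6/T1 17 > Line 15/T2 14 > Line 6/T2 13 > Line 12/T2 12 > Line 11/T2 6 > Line 18/T2 2.
Line 15/T1 (31): +8 → 14 left.
Line 11 T1 at 30: fill all 3 → 11 left.
Fill Line 18 T1 block (10 at 21) → 1 left.
1 remain; put them into Line 12 T1 at 20.
Total = 31×8 + 30×3 + 21×10 + 20×1 = 568.

568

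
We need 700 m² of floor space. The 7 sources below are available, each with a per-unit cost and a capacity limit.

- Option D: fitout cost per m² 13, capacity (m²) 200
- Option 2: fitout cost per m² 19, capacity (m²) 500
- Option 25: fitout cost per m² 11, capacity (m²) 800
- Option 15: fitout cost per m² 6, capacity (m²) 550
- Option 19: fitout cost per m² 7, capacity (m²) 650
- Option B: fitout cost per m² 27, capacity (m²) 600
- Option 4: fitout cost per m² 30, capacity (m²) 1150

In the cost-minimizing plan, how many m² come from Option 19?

Use sources in increasing cost order.
Take 550 from Option 15 at 6 ; need 150 more.
Option 19 at 7: take 150 of its 650 ; requirement met.
Option 25, Option D, Option 2, Option B, Option 4: unused.

150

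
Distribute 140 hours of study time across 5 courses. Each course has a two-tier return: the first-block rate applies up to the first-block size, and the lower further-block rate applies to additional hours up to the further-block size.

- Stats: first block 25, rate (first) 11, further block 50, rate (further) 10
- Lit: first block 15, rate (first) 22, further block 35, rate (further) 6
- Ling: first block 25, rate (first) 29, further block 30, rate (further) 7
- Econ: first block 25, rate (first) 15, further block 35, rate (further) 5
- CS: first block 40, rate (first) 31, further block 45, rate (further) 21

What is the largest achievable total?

3465

Order all 10 blocks by rate: CS/first 31 > Ling/first 29 > Lit/first 22 > CS/second 21 > Econ/first 15 > Stats/first 11 > Stats/second 10 > Ling/second 7 > Lit/second 6 > Econ/second 5.
CS/first (31): +40 → 100 left.
Ling first at 29: fill all 25 → 75 left.
Fill Lit first block (15 at 22) → 60 left.
Fill CS second block (45 at 21) → 15 left.
15 remain; put them into Econ first at 15.
Total = 31×40 + 29×25 + 22×15 + 21×45 + 15×15 = 3465.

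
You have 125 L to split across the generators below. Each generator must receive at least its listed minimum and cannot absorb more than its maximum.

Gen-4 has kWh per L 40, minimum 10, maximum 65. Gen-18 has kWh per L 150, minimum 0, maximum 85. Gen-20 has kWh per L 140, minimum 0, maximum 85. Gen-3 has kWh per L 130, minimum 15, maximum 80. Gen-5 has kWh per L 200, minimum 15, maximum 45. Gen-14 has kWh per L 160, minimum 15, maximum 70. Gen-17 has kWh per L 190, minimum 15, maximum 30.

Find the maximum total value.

Meeting every minimum uses 10+0+0+15+15+15+15 = 70 L, leaving 55.
Highest kWh per L first: Gen-5 200 > Gen-17 190 > Gen-14 160 > Gen-18 150 > Gen-20 140 > Gen-3 130 > Gen-4 40.
Gen-5: +30 to 45 (cap) ; 25 left.
Give Gen-17 15 more to hit its cap of 30 ; 10 left.
Only 10 left; Gen-14 takes them to reach 25.
Total = 40×10 + 130×15 + 200×45 + 160×25 + 190×30 = 21050.

21050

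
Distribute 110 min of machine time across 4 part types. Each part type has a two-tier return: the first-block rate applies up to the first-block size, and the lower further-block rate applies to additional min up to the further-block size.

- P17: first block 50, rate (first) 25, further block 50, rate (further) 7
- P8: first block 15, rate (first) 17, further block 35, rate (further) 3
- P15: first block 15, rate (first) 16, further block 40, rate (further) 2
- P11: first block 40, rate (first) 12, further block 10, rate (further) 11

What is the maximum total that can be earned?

Order all 8 blocks by rate: P17/tier1 25 > P8/tier1 17 > P15/tier1 16 > P11/tier1 12 > P11/tier2 11 > P17/tier2 7 > P8/tier2 3 > P15/tier2 2.
Fill P17 tier1 block (50 at 25) ; 60 left.
P8 tier1 at 17: fill all 15 ; 45 left.
P15/tier1 (16): +15 ; 30 left.
P11 tier1 at 12: only 30 left, fill 30.
Total = 25×50 + 17×15 + 16×15 + 12×30 = 2105.

2105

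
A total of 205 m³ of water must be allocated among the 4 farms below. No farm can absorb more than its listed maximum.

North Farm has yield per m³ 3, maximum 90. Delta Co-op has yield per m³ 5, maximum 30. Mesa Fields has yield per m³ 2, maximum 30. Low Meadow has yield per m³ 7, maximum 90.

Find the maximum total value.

Order the farms by yield per m³: Low Meadow 7 > Delta Co-op 5 > North Farm 3 > Mesa Fields 2.
Low Meadow: +90 to 90 (cap) ; 115 left.
Delta Co-op takes 30 to reach its cap of 30 ; 85 left.
North Farm: +85 (room for 90) → 85. Pool exhausted.
Total = 3×85 + 5×30 + 7×90 = 1035.

1035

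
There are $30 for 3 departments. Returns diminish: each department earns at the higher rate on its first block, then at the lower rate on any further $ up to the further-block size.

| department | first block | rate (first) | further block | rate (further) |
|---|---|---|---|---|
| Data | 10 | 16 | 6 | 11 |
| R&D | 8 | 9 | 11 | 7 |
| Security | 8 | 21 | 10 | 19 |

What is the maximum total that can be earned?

540

Rank every tier by rate: Security/first 21 > Security/second 19 > Data/first 16 > Data/second 11 > R&D/first 9 > R&D/second 7.
Security first at 21: fill all 8 ; 22 left.
Fill Security second block (10 at 19) ; 12 left.
Data first at 16: fill all 10 ; 2 left.
Data/second: +2 of 6 at 11; pool empty.
Total = 21×8 + 19×10 + 16×10 + 11×2 = 540.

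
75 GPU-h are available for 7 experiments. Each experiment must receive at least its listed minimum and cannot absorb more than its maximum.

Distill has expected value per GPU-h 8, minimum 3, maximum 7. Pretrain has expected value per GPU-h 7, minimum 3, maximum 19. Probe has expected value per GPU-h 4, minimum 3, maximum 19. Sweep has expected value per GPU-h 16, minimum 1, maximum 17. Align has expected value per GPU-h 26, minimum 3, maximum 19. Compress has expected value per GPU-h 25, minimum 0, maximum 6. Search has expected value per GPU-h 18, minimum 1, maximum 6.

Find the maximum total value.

Meeting every minimum uses 3+3+3+1+3+0+1 = 14 GPU-h, leaving 61.
Highest expected value per GPU-h first: Align 26 > Compress 25 > Search 18 > Sweep 16 > Distill 8 > Pretrain 7 > Probe 4.
Align takes 16 more to reach its cap of 19 — 45 left.
Give Compress 6 more to hit its cap of 6 — 39 left.
Search: +5 to 6 (cap) — 34 left.
Give Sweep 16 more to hit its cap of 17 — 18 left.
Give Distill 4 more to hit its cap of 7 — 14 left.
Pretrain: +14 (room for 16) → 17. Pool exhausted.
Total = 8×7 + 7×17 + 4×3 + 16×17 + 26×19 + 25×6 + 18×6 = 1211.

1211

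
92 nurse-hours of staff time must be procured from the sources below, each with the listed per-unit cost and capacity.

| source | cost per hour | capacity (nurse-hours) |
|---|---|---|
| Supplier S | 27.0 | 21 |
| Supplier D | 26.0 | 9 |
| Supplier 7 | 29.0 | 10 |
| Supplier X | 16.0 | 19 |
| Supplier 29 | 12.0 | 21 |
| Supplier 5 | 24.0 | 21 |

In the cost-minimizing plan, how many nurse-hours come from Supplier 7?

1

Use sources in increasing cost order.
Supplier 29 (12.0): use full 21 ; 71 nurse-hours to go.
Supplier X at 16.0: take all 19 nurse-hours ; 52 still needed.
Take 21 from Supplier 5 at 24.0 ; need 31 more.
Supplier D at 26.0: take all 9 nurse-hours ; 22 still needed.
Supplier S at 27.0: take all 21 nurse-hours ; 1 still needed.
Take 1 from Supplier 7 at 29.0 to finish.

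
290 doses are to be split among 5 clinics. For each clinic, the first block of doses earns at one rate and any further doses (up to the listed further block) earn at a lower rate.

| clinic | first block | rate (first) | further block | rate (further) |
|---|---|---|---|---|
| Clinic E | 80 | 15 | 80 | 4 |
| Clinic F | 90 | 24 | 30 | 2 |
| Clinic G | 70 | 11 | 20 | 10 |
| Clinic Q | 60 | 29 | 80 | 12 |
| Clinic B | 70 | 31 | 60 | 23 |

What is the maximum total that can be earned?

7600

Order all 10 blocks by rate: Clinic B/T1 31 > Clinic Q/T1 29 > Clinic F/T1 24 > Clinic B/T2 23 > Clinic E/T1 15 > Clinic Q/T2 12 > Clinic G/T1 11 > Clinic G/T2 10 > Clinic E/T2 4 > Clinic F/T2 2.
Clinic B T1 at 31: fill all 70 ; 220 left.
Fill Clinic Q T1 block (60 at 29) ; 160 left.
Fill Clinic F T1 block (90 at 24) ; 70 left.
Clinic B/T2 (23): +60 ; 10 left.
Clinic E T1 at 15: only 10 left, fill 10.
Total = 31×70 + 29×60 + 24×90 + 23×60 + 15×10 = 7600.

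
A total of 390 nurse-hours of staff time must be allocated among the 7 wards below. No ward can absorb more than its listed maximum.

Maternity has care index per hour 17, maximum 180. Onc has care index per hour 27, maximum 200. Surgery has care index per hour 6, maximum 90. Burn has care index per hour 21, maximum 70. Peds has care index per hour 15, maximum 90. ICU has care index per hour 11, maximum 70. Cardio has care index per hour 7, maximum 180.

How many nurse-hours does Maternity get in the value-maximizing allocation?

Highest care index per hour first: Onc 27 > Burn 21 > Maternity 17 > Peds 15 > ICU 11 > Cardio 7 > Surgery 6.
Onc: +200 to 200 (cap) — 190 left.
Give Burn 70 to hit its cap of 70 — 120 left.
Maternity has room for 180 but only 120 remain, so it gets 120.

120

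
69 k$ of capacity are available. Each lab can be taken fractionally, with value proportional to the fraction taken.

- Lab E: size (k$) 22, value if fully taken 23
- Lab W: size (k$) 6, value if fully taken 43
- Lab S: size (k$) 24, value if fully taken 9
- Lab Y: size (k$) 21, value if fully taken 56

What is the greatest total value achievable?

Sort by value density: Lab W 43/6≈7.17, Lab Y 56/21≈2.67, Lab E 23/22≈1.05, Lab S 9/24≈0.375.
All 6 k$ of Lab W fit (value 43) — 63 remain.
Lab Y: take in full, 21 k$ for value 56 — 42 left.
Take all of Lab E (22 k$, value 23) — 20 k$ left.
Fill the last 20 k$ with part of Lab S: 20/24 of it earns 7.5.
Total value = 129.5.

129.5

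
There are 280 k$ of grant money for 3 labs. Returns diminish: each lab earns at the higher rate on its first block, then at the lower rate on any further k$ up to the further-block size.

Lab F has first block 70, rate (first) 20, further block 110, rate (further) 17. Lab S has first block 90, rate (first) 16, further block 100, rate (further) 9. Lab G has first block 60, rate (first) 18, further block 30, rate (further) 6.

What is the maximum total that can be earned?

4990

Rank every tier by rate: Lab F/tier1 20 > Lab G/tier1 18 > Lab F/tier2 17 > Lab S/tier1 16 > Lab S/tier2 9 > Lab G/tier2 6.
Fill Lab F tier1 block (70 at 20) — 210 left.
Lab G/tier1 (18): +60 — 150 left.
Fill Lab F tier2 block (110 at 17) — 40 left.
Lab S/tier1: +40 of 90 at 16; pool empty.
Total = 20×70 + 18×60 + 17×110 + 16×40 = 4990.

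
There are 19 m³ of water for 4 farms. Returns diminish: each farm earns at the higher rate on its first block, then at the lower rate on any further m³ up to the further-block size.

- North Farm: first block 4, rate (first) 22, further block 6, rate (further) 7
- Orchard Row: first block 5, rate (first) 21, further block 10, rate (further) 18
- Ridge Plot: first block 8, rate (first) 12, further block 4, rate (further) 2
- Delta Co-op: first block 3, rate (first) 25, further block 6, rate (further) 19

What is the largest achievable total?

Order all 8 blocks by rate: Delta Co-op/T1 25 > North Farm/T1 22 > Orchard Row/T1 21 > Delta Co-op/T2 19 > Orchard Row/T2 18 > Ridge Plot/T1 12 > North Farm/T2 7 > Ridge Plot/T2 2.
Fill Delta Co-op T1 block (3 at 25) — 16 left.
North Farm/T1 (22): +4 — 12 left.
Orchard Row/T1 (21): +5 — 7 left.
Fill Delta Co-op T2 block (6 at 19) — 1 left.
Orchard Row T2 at 18: only 1 left, fill 1.
Total = 25×3 + 22×4 + 21×5 + 19×6 + 18×1 = 400.

400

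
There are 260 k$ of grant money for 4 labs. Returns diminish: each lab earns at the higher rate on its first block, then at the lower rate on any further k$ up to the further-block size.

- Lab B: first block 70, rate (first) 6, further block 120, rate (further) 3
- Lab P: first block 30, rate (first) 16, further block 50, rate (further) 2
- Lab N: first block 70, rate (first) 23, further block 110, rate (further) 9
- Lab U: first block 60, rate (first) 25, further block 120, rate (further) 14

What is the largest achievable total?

4990

Order all 8 blocks by rate: Lab U/tier1 25 > Lab N/tier1 23 > Lab P/tier1 16 > Lab U/tier2 14 > Lab N/tier2 9 > Lab B/tier1 6 > Lab B/tier2 3 > Lab P/tier2 2.
Lab U tier1 at 25: fill all 60 — 200 left.
Fill Lab N tier1 block (70 at 23) — 130 left.
Lab P tier1 at 16: fill all 30 — 100 left.
100 remain; put them into Lab U tier2 at 14.
Total = 25×60 + 23×70 + 16×30 + 14×100 = 4990.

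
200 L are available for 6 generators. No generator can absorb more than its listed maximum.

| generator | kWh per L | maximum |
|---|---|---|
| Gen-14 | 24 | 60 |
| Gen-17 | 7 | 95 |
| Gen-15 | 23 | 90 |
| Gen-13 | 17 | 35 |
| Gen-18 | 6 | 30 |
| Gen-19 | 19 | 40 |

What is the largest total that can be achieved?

Order the generators by kWh per L: Gen-14 24 > Gen-15 23 > Gen-19 19 > Gen-13 17 > Gen-17 7 > Gen-18 6.
Gen-14 takes 60 to reach its cap of 60 ; 140 left.
Give Gen-15 90 to hit its cap of 90 ; 50 left.
Gen-19: +40 to 40 (cap) ; 10 left.
Gen-13 has room for 35 but only 10 remain, so it gets 10.
Total = 24×60 + 23×90 + 17×10 + 19×40 = 4440.

4440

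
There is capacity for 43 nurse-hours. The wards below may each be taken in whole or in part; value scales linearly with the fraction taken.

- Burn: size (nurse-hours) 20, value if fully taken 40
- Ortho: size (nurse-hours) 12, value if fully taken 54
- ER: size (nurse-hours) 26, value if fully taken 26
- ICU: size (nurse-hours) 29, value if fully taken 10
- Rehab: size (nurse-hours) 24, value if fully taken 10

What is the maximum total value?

Rank by value-to-size ratio: Ortho 54/12≈4.5, Burn 40/20≈2, ER 26/26≈1, Rehab 10/24≈0.417, ICU 10/29≈0.345.
All 12 nurse-hours of Ortho fit (value 54) → 31 remain.
Take all of Burn (20 nurse-hours, value 40) → 11 nurse-hours left.
11 nurse-hours left: a 11/26 share of ER gives 26×11/26 = 11.
Total value = 105.

105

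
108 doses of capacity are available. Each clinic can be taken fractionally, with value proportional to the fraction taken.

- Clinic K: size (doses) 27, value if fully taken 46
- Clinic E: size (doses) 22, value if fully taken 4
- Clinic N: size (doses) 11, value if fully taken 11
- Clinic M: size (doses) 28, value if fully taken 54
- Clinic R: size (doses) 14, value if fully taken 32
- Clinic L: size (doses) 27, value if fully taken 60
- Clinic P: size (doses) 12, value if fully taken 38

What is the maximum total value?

Sort by value density: Clinic P 38/12≈3.17, Clinic R 32/14≈2.29, Clinic L 60/27≈2.22, Clinic M 54/28≈1.93, Clinic K 46/27≈1.7, Clinic N 11/11≈1, Clinic E 4/22≈0.182.
All 12 doses of Clinic P fit (value 38) ; 96 remain.
Take all of Clinic R (14 doses, value 32) ; 82 doses left.
Take all of Clinic L (27 doses, value 60) ; 55 doses left.
All 28 doses of Clinic M fit (value 54) ; 27 remain.
All 27 doses of Clinic K fit (value 46) ; 0 remain.
Total value = 230.

230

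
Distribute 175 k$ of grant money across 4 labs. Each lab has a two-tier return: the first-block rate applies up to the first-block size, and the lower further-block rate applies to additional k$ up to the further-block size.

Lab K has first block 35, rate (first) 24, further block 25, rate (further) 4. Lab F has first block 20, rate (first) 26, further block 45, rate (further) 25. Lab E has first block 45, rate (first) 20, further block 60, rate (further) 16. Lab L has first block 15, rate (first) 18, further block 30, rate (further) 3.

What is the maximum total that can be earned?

Rank every tier by rate: Lab F/first 26 > Lab F/second 25 > Lab K/first 24 > Lab E/first 20 > Lab L/first 18 > Lab E/second 16 > Lab K/second 4 > Lab L/second 3.
Lab F first at 26: fill all 20 — 155 left.
Fill Lab F second block (45 at 25) — 110 left.
Lab K/first (24): +35 — 75 left.
Fill Lab E first block (45 at 20) — 30 left.
Lab L first at 18: fill all 15 — 15 left.
Lab E second at 16: only 15 left, fill 15.
Total = 26×20 + 25×45 + 24×35 + 20×45 + 18×15 + 16×15 = 3895.

3895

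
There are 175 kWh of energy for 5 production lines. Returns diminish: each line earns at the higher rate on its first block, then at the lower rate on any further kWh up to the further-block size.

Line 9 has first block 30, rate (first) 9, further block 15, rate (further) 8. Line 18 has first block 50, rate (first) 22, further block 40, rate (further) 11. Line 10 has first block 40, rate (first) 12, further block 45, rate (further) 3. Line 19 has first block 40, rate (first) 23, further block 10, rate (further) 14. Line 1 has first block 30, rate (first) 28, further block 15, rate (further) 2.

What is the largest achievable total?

Order all 10 blocks by rate: Line 1/tier1 28 > Line 19/tier1 23 > Line 18/tier1 22 > Line 19/tier2 14 > Line 10/tier1 12 > Line 18/tier2 11 > Line 9/tier1 9 > Line 9/tier2 8 > Line 10/tier2 3 > Line 1/tier2 2.
Line 1/tier1 (28): +30 ; 145 left.
Fill Line 19 tier1 block (40 at 23) ; 105 left.
Fill Line 18 tier1 block (50 at 22) ; 55 left.
Fill Line 19 tier2 block (10 at 14) ; 45 left.
Fill Line 10 tier1 block (40 at 12) ; 5 left.
5 remain; put them into Line 18 tier2 at 11.
Total = 28×30 + 23×40 + 22×50 + 14×10 + 12×40 + 11×5 = 3535.

3535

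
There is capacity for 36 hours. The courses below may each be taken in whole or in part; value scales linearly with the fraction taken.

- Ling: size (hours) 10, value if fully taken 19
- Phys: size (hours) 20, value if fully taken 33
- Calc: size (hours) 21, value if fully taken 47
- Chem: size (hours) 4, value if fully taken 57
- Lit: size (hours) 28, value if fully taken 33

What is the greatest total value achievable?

Rank by value-to-size ratio: Chem 57/4≈14.2, Calc 47/21≈2.24, Ling 19/10≈1.9, Phys 33/20≈1.65, Lit 33/28≈1.18.
All 4 hours of Chem fit (value 57) — 32 remain.
Take all of Calc (21 hours, value 47) — 11 hours left.
Take all of Ling (10 hours, value 19) — 1 hours left.
1 hours left: a 1/20 share of Phys gives 33×1/20 = 1.65.
Total value = 124.65.

124.65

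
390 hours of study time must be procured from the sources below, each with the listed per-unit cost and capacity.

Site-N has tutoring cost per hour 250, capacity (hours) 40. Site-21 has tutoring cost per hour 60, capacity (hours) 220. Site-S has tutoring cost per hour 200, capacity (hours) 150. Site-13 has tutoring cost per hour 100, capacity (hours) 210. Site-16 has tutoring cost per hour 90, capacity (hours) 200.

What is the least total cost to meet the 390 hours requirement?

28500

Fill from the cheapest source first.
Take 220 from Site-21 at 60 ; need 170 more.
Site-16 (90): take the remaining 170 ; done.
Site-13, Site-S, Site-N: unused.
Cost = 220×60 + 170×90 = 28500.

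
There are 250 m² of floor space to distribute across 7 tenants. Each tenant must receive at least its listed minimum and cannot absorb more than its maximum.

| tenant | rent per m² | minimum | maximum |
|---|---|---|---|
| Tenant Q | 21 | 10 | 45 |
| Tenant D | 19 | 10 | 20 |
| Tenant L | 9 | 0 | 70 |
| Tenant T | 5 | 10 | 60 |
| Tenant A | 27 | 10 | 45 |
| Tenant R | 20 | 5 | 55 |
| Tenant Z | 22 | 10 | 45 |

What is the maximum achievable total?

Meeting every minimum uses 10+10+0+10+10+5+10 = 55 m², leaving 195.
Highest rent per m² first: Tenant A 27 > Tenant Z 22 > Tenant Q 21 > Tenant R 20 > Tenant D 19 > Tenant L 9 > Tenant T 5.
Tenant A takes 35 more to reach its cap of 45 → 160 left.
Tenant Z: +35 to 45 (cap) → 125 left.
Give Tenant Q 35 more to hit its cap of 45 → 90 left.
Tenant R: +50 to 55 (cap) → 40 left.
Tenant D: +10 to 20 (cap) → 30 left.
Only 30 left; Tenant L takes them to reach 30.
Total = 21×45 + 19×20 + 9×30 + 5×10 + 27×45 + 20×55 + 22×45 = 4950.

4950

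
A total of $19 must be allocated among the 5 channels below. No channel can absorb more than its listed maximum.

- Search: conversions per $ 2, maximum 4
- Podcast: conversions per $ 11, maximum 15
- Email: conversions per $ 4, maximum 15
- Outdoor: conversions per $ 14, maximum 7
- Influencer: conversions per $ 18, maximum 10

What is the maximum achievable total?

300

Rank by conversions per $: Influencer 18 > Outdoor 14 > Podcast 11 > Email 4 > Search 2.
Influencer: +10 to 10 (cap) ; 9 left.
Outdoor: +7 to 7 (cap) ; 2 left.
Podcast: +2 (room for 15) → 2. Pool exhausted.
Total = 11×2 + 14×7 + 18×10 = 300.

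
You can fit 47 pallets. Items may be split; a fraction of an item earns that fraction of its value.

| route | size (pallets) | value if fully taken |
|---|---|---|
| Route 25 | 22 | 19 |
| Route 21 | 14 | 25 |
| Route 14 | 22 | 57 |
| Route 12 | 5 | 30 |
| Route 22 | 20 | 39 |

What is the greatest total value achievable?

126

Rank by value-to-size ratio: Route 12 30/5≈6, Route 14 57/22≈2.59, Route 22 39/20≈1.95, Route 21 25/14≈1.79, Route 25 19/22≈0.864.
Take all of Route 12 (5 pallets, value 30) ; 42 pallets left.
Route 14: take in full, 22 pallets for value 57 ; 20 left.
Take all of Route 22 (20 pallets, value 39) ; 0 pallets left.
Total value = 126.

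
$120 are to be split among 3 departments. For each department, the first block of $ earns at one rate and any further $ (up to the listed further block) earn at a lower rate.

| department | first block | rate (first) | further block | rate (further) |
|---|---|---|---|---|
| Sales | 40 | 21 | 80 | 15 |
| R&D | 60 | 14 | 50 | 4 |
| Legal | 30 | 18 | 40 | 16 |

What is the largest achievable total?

Rank every tier by rate: Sales/T1 21 > Legal/T1 18 > Legal/T2 16 > Sales/T2 15 > R&D/T1 14 > R&D/T2 4.
Fill Sales T1 block (40 at 21) — 80 left.
Legal/T1 (18): +30 — 50 left.
Legal/T2 (16): +40 — 10 left.
Sales T2 at 15: only 10 left, fill 10.
Total = 21×40 + 18×30 + 16×40 + 15×10 = 2170.

2170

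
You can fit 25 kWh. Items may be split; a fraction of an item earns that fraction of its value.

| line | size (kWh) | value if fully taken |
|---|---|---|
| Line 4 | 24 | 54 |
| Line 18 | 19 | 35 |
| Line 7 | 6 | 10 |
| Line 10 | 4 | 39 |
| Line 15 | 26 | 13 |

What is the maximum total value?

Best value per unit of size first: Line 10 39/4≈9.75, Line 4 54/24≈2.25, Line 18 35/19≈1.84, Line 7 10/6≈1.67, Line 15 13/26≈0.5.
Line 10: take in full, 4 kWh for value 39 — 21 left.
21 kWh left: a 21/24 share of Line 4 gives 54×21/24 = 47.25.
Total value = 86.25.

86.25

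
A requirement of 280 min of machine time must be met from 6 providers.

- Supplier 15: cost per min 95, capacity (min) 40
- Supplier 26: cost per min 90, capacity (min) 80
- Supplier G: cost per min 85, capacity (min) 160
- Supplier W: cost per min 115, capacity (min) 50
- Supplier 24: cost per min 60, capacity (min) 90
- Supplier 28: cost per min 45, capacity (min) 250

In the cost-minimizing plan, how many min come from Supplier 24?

Cheapest first:
Supplier 28 at 45: take all 250 min — 30 still needed.
Supplier 24 (60): take the remaining 30 — done.
Supplier G, Supplier 26, Supplier 15, Supplier W: unused.

30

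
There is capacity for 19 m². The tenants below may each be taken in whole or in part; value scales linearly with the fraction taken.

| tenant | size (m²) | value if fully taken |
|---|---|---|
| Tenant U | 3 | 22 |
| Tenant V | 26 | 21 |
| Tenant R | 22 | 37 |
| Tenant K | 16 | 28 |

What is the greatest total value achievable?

Best value per unit of size first: Tenant U 22/3≈7.33, Tenant K 28/16≈1.75, Tenant R 37/22≈1.68, Tenant V 21/26≈0.808.
All 3 m² of Tenant U fit (value 22) ; 16 remain.
Take all of Tenant K (16 m², value 28) ; 0 m² left.
Total value = 50.

50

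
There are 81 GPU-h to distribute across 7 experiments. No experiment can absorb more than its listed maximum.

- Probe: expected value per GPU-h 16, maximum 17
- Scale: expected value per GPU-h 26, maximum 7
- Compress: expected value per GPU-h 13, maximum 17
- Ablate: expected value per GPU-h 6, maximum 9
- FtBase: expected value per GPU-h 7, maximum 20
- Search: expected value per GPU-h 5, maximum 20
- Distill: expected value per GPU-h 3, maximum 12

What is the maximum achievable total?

924

Order the experiments by expected value per GPU-h: Scale 26 > Probe 16 > Compress 13 > FtBase 7 > Ablate 6 > Search 5 > Distill 3.
Give Scale 7 to hit its cap of 7 → 74 left.
Probe takes 17 to reach its cap of 17 → 57 left.
Compress: +17 to 17 (cap) → 40 left.
Give FtBase 20 to hit its cap of 20 → 20 left.
Ablate takes 9 to reach its cap of 9 → 11 left.
Only 11 left; Search takes them to reach 11.
Total = 16×17 + 26×7 + 13×17 + 6×9 + 7×20 + 5×11 = 924.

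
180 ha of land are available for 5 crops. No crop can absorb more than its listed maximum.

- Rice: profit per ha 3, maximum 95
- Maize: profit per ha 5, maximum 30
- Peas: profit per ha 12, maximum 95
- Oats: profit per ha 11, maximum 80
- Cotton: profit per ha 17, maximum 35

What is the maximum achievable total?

Rank by profit per ha: Cotton 17 > Peas 12 > Oats 11 > Maize 5 > Rice 3.
Give Cotton 35 to hit its cap of 35 → 145 left.
Give Peas 95 to hit its cap of 95 → 50 left.
Only 50 left; Oats takes them to reach 50.
Total = 12×95 + 11×50 + 17×35 = 2285.

2285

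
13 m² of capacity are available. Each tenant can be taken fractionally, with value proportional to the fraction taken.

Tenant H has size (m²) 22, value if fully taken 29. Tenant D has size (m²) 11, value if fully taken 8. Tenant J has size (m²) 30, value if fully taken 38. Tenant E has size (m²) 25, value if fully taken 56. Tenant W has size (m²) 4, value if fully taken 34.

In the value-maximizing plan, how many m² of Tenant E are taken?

Rank by value-to-size ratio: Tenant W 34/4≈8.5, Tenant E 56/25≈2.24, Tenant H 29/22≈1.32, Tenant J 38/30≈1.27, Tenant D 8/11≈0.727.
Take all of Tenant W (4 m², value 34) → 9 m² left.
Fill the last 9 m² with part of Tenant E: 9/25 of it earns 20.16.

9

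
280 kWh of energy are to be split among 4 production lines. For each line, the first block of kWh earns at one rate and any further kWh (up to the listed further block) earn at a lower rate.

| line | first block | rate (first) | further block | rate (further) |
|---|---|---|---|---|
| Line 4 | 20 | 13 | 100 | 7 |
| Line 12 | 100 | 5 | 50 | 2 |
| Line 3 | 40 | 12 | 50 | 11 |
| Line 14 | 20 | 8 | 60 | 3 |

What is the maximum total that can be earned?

Rank every tier by rate: Line 4/T1 13 > Line 3/T1 12 > Line 3/T2 11 > Line 14/T1 8 > Line 4/T2 7 > Line 12/T1 5 > Line 14/T2 3 > Line 12/T2 2.
Line 4/T1 (13): +20 → 260 left.
Line 3/T1 (12): +40 → 220 left.
Line 3 T2 at 11: fill all 50 → 170 left.
Line 14/T1 (8): +20 → 150 left.
Fill Line 4 T2 block (100 at 7) → 50 left.
Line 12 T1 at 5: only 50 left, fill 50.
Total = 13×20 + 12×40 + 11×50 + 8×20 + 7×100 + 5×50 = 2400.

2400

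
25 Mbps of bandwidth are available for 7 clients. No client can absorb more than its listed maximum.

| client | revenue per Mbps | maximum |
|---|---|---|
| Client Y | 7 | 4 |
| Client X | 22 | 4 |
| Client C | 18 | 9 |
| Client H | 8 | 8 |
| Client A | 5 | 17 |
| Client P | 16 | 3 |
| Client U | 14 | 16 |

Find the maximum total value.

Order the clients by revenue per Mbps: Client X 22 > Client C 18 > Client P 16 > Client U 14 > Client H 8 > Client Y 7 > Client A 5.
Client X takes 4 to reach its cap of 4 → 21 left.
Give Client C 9 to hit its cap of 9 → 12 left.
Give Client P 3 to hit its cap of 3 → 9 left.
Client U has room for 16 but only 9 remain, so it gets 9.
Total = 22×4 + 18×9 + 16×3 + 14×9 = 424.

424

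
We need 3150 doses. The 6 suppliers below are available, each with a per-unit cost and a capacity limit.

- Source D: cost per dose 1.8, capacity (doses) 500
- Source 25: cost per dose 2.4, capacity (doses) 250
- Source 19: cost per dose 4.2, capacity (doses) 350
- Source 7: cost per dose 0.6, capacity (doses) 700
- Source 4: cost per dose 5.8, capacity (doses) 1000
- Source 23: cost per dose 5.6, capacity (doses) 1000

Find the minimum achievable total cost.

11020

Use suppliers in increasing cost order.
Source 7 (0.6): use full 700 ; 2450 doses to go.
Take 500 from Source D at 1.8 ; need 1950 more.
Take 250 from Source 25 at 2.4 ; need 1700 more.
Source 19 (4.2): use full 350 ; 1350 doses to go.
Source 23 at 5.6: take all 1000 doses ; 350 still needed.
Take 350 from Source 4 at 5.8 to finish.
Cost = 700×0.6 + 500×1.8 + 250×2.4 + 350×4.2 + 1000×5.6 + 350×5.8 = 11020.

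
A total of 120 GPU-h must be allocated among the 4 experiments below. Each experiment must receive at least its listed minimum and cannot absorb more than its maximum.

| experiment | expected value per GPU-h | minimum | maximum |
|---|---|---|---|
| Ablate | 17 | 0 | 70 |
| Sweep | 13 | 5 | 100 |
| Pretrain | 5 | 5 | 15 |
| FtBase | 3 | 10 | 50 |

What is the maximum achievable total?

1700

Meeting every minimum uses 0+5+5+10 = 20 GPU-h, leaving 100.
Rank by expected value per GPU-h: Ablate 17 > Sweep 13 > Pretrain 5 > FtBase 3.
Give Ablate 70 more to hit its cap of 70 → 30 left.
Sweep: +30 (room for 95) → 35. Pool exhausted.
Total = 17×70 + 13×35 + 5×5 + 3×10 = 1700.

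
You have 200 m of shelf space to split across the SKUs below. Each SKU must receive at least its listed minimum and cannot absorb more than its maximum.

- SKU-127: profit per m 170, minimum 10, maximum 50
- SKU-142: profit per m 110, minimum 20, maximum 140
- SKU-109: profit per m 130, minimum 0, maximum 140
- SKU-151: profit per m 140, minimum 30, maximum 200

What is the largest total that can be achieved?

Meeting every minimum uses 10+20+0+30 = 60 m, leaving 140.
Highest profit per m first: SKU-127 170 > SKU-151 140 > SKU-109 130 > SKU-142 110.
Give SKU-127 40 more to hit its cap of 50 — 100 left.
SKU-151: +100 (room for 170) → 130. Pool exhausted.
Total = 170×50 + 110×20 + 140×130 = 28900.

28900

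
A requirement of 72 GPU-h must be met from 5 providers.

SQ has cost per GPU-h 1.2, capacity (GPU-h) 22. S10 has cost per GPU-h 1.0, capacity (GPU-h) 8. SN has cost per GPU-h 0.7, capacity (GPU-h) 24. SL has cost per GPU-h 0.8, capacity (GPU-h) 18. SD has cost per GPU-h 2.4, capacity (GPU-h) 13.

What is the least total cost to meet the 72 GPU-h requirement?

Fill from the cheapest provider first.
SN at 0.7: take all 24 GPU-h — 48 still needed.
Take 18 from SL at 0.8 — need 30 more.
S10 (1.0): use full 8 — 22 GPU-h to go.
Take 22 from SQ at 1.2 — need 0 more.
SD: unused.
Cost = 24×0.7 + 18×0.8 + 8×1.0 + 22×1.2 = 65.6.

65.6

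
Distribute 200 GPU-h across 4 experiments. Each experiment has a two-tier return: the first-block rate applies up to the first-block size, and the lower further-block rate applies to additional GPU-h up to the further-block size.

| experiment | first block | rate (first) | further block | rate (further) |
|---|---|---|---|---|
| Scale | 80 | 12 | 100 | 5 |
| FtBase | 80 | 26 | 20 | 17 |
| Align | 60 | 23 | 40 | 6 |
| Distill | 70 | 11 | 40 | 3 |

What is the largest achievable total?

4280

Treat each block as its own option and order by rate: FtBase/T1 26 > Align/T1 23 > FtBase/T2 17 > Scale/T1 12 > Distill/T1 11 > Align/T2 6 > Scale/T2 5 > Distill/T2 3.
FtBase/T1 (26): +80 — 120 left.
Align T1 at 23: fill all 60 — 60 left.
FtBase/T2 (17): +20 — 40 left.
40 remain; put them into Scale T1 at 12.
Total = 26×80 + 23×60 + 17×20 + 12×40 = 4280.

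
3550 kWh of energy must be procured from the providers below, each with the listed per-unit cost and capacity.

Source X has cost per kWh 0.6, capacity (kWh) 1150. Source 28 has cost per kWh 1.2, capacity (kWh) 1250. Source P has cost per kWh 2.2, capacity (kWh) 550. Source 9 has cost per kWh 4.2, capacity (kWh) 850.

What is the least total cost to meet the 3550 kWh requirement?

5920

Cheapest first:
Source X (0.6): use full 1150 — 2400 kWh to go.
Source 28 (1.2): use full 1250 — 1150 kWh to go.
Source P at 2.2: take all 550 kWh — 600 still needed.
Source 9 (4.2): take the remaining 600 — done.
Cost = 1150×0.6 + 1250×1.2 + 550×2.2 + 600×4.2 = 5920.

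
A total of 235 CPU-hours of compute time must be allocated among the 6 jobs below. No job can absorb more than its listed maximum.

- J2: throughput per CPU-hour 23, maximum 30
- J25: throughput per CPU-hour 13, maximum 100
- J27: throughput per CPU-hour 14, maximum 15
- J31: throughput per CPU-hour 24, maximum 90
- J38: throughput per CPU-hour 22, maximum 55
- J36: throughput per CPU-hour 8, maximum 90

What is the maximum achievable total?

4855

Highest throughput per CPU-hour first: J31 24 > J2 23 > J38 22 > J27 14 > J25 13 > J36 8.
J31: +90 to 90 (cap) — 145 left.
J2: +30 to 30 (cap) — 115 left.
J38 takes 55 to reach its cap of 55 — 60 left.
Give J27 15 to hit its cap of 15 — 45 left.
J25 has room for 100 but only 45 remain, so it gets 45.
Total = 23×30 + 13×45 + 14×15 + 24×90 + 22×55 = 4855.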